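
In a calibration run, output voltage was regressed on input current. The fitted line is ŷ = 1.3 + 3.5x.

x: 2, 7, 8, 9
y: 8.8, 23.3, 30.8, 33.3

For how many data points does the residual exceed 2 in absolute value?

1

x=2: ŷ = 1.3 + 3.5·2 = 8.3; e = 8.8 − 8.3 = 0.5
x=7: ŷ = 1.3 + 3.5·7 = 25.8; e = 23.3 − 25.8 = -2.5
x=8: ŷ = 1.3 + 3.5·8 = 29.3; e = 30.8 − 29.3 = 1.5
x=9: ŷ = 1.3 + 3.5·9 = 32.8; e = 33.3 − 32.8 = 0.5
|e| > 2: x=7 (|e|=2.5) → 1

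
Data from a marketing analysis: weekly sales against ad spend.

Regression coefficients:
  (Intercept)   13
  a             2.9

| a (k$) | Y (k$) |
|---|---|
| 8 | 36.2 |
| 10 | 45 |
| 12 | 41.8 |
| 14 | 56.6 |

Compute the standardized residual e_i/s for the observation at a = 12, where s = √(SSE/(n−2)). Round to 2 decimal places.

-1.15

a=8: Ŷ = 13 + 2.9·8 = 36.2; e = 36.2 − 36.2 = 0
a=10: Ŷ = 13 + 2.9·10 = 42; e = 45 − 42 = 3
a=12: Ŷ = 13 + 2.9·12 = 47.8; e = 41.8 − 47.8 = -6
a=14: Ŷ = 13 + 2.9·14 = 53.6; e = 56.6 − 53.6 = 3
SSE = 0 + 9 + 36 + 9 = 54
s = √(54/2) = 5.19615
e/s = -6 / 5.19615 = -1.15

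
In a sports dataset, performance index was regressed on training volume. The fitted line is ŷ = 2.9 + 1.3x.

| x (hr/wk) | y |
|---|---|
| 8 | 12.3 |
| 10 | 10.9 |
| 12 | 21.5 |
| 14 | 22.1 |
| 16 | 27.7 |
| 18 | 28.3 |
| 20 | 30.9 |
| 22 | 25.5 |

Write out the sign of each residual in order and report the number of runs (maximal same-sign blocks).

x=8: ŷ = 2.9 + 1.3·8 = 13.3; e = 12.3 − 13.3 = -1
x=10: ŷ = 2.9 + 1.3·10 = 15.9; e = 10.9 − 15.9 = -5
x=12: ŷ = 2.9 + 1.3·12 = 18.5; e = 21.5 − 18.5 = 3
x=14: ŷ = 2.9 + 1.3·14 = 21.1; e = 22.1 − 21.1 = 1
x=16: ŷ = 2.9 + 1.3·16 = 23.7; e = 27.7 − 23.7 = 4
x=18: ŷ = 2.9 + 1.3·18 = 26.3; e = 28.3 − 26.3 = 2
x=20: ŷ = 2.9 + 1.3·20 = 28.9; e = 30.9 − 28.9 = 2
x=22: ŷ = 2.9 + 1.3·22 = 31.5; e = 25.5 − 31.5 = -6
Signs: − − + + + + + −
Runs: −×2, +×5, −×1 → 3

3 runs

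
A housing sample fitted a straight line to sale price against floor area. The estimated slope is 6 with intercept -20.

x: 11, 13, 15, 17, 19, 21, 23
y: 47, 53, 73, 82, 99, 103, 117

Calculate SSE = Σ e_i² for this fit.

SSE = 70

x=11: ŷ = -20 + 6·11 = 46; e = 47 − 46 = 1
x=13: ŷ = -20 + 6·13 = 58; e = 53 − 58 = -5
x=15: ŷ = -20 + 6·15 = 70; e = 73 − 70 = 3
x=17: ŷ = -20 + 6·17 = 82; e = 82 − 82 = 0
x=19: ŷ = -20 + 6·19 = 94; e = 99 − 94 = 5
x=21: ŷ = -20 + 6·21 = 106; e = 103 − 106 = -3
x=23: ŷ = -20 + 6·23 = 118; e = 117 − 118 = -1
SSE = 1 + 25 + 9 + 0 + 25 + 9 + 1 = 70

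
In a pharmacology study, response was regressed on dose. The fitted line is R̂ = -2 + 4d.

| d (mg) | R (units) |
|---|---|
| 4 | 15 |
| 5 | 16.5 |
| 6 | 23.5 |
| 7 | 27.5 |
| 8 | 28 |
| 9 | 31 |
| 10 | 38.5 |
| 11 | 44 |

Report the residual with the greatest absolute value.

e = -3

d=4: R̂ = -2 + 4·4 = 14; e = 15 − 14 = 1
d=5: R̂ = -2 + 4·5 = 18; e = 16.5 − 18 = -1.5
d=6: R̂ = -2 + 4·6 = 22; e = 23.5 − 22 = 1.5
d=7: R̂ = -2 + 4·7 = 26; e = 27.5 − 26 = 1.5
d=8: R̂ = -2 + 4·8 = 30; e = 28 − 30 = -2
d=9: R̂ = -2 + 4·9 = 34; e = 31 − 34 = -3
d=10: R̂ = -2 + 4·10 = 38; e = 38.5 − 38 = 0.5
d=11: R̂ = -2 + 4·11 = 42; e = 44 − 42 = 2
Largest |e| is 3 at d = 9, residual -3.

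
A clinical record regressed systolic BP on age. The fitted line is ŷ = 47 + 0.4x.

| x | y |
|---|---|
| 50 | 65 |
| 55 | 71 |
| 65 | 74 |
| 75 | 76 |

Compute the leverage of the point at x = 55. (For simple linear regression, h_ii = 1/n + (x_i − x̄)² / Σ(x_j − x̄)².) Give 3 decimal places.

h = 0.356

x̄ = (50 + 55 + 65 + 75)/4 = 61.25
Σ(x − x̄)² = 126.562 + 39.0625 + 14.0625 + 189.062 = 368.75
h = 1/4 + (-6.25)²/368.75 = 0.25 + 0.105932 = 0.356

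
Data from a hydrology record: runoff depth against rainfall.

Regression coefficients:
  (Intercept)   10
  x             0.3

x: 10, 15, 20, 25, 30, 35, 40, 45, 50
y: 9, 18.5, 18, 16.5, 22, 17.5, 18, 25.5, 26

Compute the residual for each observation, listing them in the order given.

x=10: ŷ = 10 + 0.3·10 = 13; r = 9 − 13 = -4
x=15: ŷ = 10 + 0.3·15 = 14.5; r = 18.5 − 14.5 = 4
x=20: ŷ = 10 + 0.3·20 = 16; r = 18 − 16 = 2
x=25: ŷ = 10 + 0.3·25 = 17.5; r = 16.5 − 17.5 = -1
x=30: ŷ = 10 + 0.3·30 = 19; r = 22 − 19 = 3
x=35: ŷ = 10 + 0.3·35 = 20.5; r = 17.5 − 20.5 = -3
x=40: ŷ = 10 + 0.3·40 = 22; r = 18 − 22 = -4
x=45: ŷ = 10 + 0.3·45 = 23.5; r = 25.5 − 23.5 = 2
x=50: ŷ = 10 + 0.3·50 = 25; r = 26 − 25 = 1

-4, 4, 2, -1, 3, -3, -4, 2, 1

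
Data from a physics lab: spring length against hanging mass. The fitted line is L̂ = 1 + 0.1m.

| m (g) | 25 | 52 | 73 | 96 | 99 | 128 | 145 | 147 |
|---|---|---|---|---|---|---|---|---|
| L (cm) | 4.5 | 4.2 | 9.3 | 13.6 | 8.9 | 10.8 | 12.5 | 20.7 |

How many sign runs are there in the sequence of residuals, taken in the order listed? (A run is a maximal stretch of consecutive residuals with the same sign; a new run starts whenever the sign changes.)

5 runs

m=25: L̂ = 1 + 0.1·25 = 3.5; e = 4.5 − 3.5 = 1
m=52: L̂ = 1 + 0.1·52 = 6.2; e = 4.2 − 6.2 = -2
m=73: L̂ = 1 + 0.1·73 = 8.3; e = 9.3 − 8.3 = 1
m=96: L̂ = 1 + 0.1·96 = 10.6; e = 13.6 − 10.6 = 3
m=99: L̂ = 1 + 0.1·99 = 10.9; e = 8.9 − 10.9 = -2
m=128: L̂ = 1 + 0.1·128 = 13.8; e = 10.8 − 13.8 = -3
m=145: L̂ = 1 + 0.1·145 = 15.5; e = 12.5 − 15.5 = -3
m=147: L̂ = 1 + 0.1·147 = 15.7; e = 20.7 − 15.7 = 5
Signs: + − + + − − − +
Runs: +×1, −×1, +×2, −×3, +×1 → 5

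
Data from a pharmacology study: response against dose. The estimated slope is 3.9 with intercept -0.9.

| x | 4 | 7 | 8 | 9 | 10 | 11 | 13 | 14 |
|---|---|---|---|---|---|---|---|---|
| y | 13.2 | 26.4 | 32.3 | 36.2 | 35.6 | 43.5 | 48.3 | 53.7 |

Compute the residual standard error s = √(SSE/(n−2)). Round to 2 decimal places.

s = 1.87

x=4: ŷ = -0.9 + 3.9·4 = 14.7; e = 13.2 − 14.7 = -1.5
x=7: ŷ = -0.9 + 3.9·7 = 26.4; e = 26.4 − 26.4 = 0
x=8: ŷ = -0.9 + 3.9·8 = 30.3; e = 32.3 − 30.3 = 2
x=9: ŷ = -0.9 + 3.9·9 = 34.2; e = 36.2 − 34.2 = 2
x=10: ŷ = -0.9 + 3.9·10 = 38.1; e = 35.6 − 38.1 = -2.5
x=11: ŷ = -0.9 + 3.9·11 = 42; e = 43.5 − 42 = 1.5
x=13: ŷ = -0.9 + 3.9·13 = 49.8; e = 48.3 − 49.8 = -1.5
x=14: ŷ = -0.9 + 3.9·14 = 53.7; e = 53.7 − 53.7 = 0
SSE = 2.25 + 0 + 4 + 4 + 6.25 + 2.25 + 2.25 + 0 = 21
s = √(21/6) = √3.5 ≈ 1.87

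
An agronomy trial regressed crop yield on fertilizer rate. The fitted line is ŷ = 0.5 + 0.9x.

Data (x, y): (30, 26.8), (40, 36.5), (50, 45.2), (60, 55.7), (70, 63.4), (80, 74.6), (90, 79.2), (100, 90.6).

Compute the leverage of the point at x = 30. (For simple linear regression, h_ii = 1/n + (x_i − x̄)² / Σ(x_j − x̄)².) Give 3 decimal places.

x̄ = (30 + 40 + 50 + 60 + 70 + 80 + 90 + 100)/8 = 65
Σ(x − x̄)² = 1225 + 625 + 225 + 25 + 25 + 225 + 625 + 1225 = 4200
h = 1/8 + (-35)²/4200 = 0.125 + 0.291667 = 0.417

h = 0.417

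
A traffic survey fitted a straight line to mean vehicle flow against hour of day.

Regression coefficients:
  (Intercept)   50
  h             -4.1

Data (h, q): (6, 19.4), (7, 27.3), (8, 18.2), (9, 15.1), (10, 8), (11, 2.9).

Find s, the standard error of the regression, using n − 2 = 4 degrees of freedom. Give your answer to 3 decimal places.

s = 4.528

h=6: q̂ = 50 − 4.1·6 = 25.4; e = 19.4 − 25.4 = -6
h=7: q̂ = 50 − 4.1·7 = 21.3; e = 27.3 − 21.3 = 6
h=8: q̂ = 50 − 4.1·8 = 17.2; e = 18.2 − 17.2 = 1
h=9: q̂ = 50 − 4.1·9 = 13.1; e = 15.1 − 13.1 = 2
h=10: q̂ = 50 − 4.1·10 = 9; e = 8 − 9 = -1
h=11: q̂ = 50 − 4.1·11 = 4.9; e = 2.9 − 4.9 = -2
SSE = 36 + 36 + 1 + 4 + 1 + 4 = 82
s = √(82/4) = √20.5 ≈ 4.528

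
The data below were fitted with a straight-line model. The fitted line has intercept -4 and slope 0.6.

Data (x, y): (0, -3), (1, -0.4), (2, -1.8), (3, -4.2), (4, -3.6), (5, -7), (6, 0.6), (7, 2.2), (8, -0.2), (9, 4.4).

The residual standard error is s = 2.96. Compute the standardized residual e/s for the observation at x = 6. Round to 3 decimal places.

ŷ = -4 + 0.6·6 = -0.4
e = 0.6 − (-0.4) = 1
e/s = 1 / 2.96 = 0.338

0.338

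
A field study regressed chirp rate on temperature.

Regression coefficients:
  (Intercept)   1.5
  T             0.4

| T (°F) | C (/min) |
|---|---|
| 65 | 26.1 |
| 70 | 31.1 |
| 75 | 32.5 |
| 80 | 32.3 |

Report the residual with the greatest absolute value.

T=65: Ĉ = 1.5 + 0.4·65 = 27.5; e = 26.1 − 27.5 = -1.4
T=70: Ĉ = 1.5 + 0.4·70 = 29.5; e = 31.1 − 29.5 = 1.6
T=75: Ĉ = 1.5 + 0.4·75 = 31.5; e = 32.5 − 31.5 = 1
T=80: Ĉ = 1.5 + 0.4·80 = 33.5; e = 32.3 − 33.5 = -1.2
Largest |e| is 1.6 at T = 70, residual 1.6.

e = 1.6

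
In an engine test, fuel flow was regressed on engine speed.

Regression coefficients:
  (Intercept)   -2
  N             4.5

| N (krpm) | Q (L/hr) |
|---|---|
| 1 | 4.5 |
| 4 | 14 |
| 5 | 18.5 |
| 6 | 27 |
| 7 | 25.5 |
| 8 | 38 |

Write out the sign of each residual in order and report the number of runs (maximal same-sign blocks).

5 runs

N=1: Q̂ = -2 + 4.5·1 = 2.5; e = 4.5 − 2.5 = 2
N=4: Q̂ = -2 + 4.5·4 = 16; e = 14 − 16 = -2
N=5: Q̂ = -2 + 4.5·5 = 20.5; e = 18.5 − 20.5 = -2
N=6: Q̂ = -2 + 4.5·6 = 25; e = 27 − 25 = 2
N=7: Q̂ = -2 + 4.5·7 = 29.5; e = 25.5 − 29.5 = -4
N=8: Q̂ = -2 + 4.5·8 = 34; e = 38 − 34 = 4
Signs: + − − + − +
Runs: +×1, −×2, +×1, −×1, +×1 → 5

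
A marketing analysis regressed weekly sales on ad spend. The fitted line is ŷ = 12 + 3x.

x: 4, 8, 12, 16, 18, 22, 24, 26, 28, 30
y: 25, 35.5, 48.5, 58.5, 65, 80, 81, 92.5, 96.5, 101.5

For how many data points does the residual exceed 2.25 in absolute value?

x=4: ŷ = 12 + 3·4 = 24; r = 25 − 24 = 1
x=8: ŷ = 12 + 3·8 = 36; r = 35.5 − 36 = -0.5
x=12: ŷ = 12 + 3·12 = 48; r = 48.5 − 48 = 0.5
x=16: ŷ = 12 + 3·16 = 60; r = 58.5 − 60 = -1.5
x=18: ŷ = 12 + 3·18 = 66; r = 65 − 66 = -1
x=22: ŷ = 12 + 3·22 = 78; r = 80 − 78 = 2
x=24: ŷ = 12 + 3·24 = 84; r = 81 − 84 = -3
x=26: ŷ = 12 + 3·26 = 90; r = 92.5 − 90 = 2.5
x=28: ŷ = 12 + 3·28 = 96; r = 96.5 − 96 = 0.5
x=30: ŷ = 12 + 3·30 = 102; r = 101.5 − 102 = -0.5
|r| > 2.25: x=24 (|r|=3), x=26 (|r|=2.5) → 2

2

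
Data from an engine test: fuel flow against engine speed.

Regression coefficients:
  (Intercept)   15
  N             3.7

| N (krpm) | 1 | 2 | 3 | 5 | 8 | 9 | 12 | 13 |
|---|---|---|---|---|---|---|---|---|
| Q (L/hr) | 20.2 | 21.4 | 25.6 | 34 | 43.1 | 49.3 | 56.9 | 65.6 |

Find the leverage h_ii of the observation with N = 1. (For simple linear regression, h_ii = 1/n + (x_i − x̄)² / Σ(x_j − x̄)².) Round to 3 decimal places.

h = 0.342

N̄ = (1 + 2 + 3 + 5 + 8 + 9 + 12 + 13)/8 = 6.625
Σ(N − N̄)² = 31.6406 + 21.3906 + 13.1406 + 2.64062 + 1.89062 + 5.64062 + 28.8906 + 40.6406 = 145.875
h = 1/8 + (-5.625)²/145.875 = 0.125 + 0.216902 = 0.342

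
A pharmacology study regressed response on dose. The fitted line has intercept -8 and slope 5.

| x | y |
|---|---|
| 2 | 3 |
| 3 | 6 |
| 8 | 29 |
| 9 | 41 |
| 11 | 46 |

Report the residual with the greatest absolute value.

x=2: ŷ = -8 + 5·2 = 2; e = 3 − 2 = 1
x=3: ŷ = -8 + 5·3 = 7; e = 6 − 7 = -1
x=8: ŷ = -8 + 5·8 = 32; e = 29 − 32 = -3
x=9: ŷ = -8 + 5·9 = 37; e = 41 − 37 = 4
x=11: ŷ = -8 + 5·11 = 47; e = 46 − 47 = -1
Largest |e| is 4 at x = 9, residual 4.

e = 4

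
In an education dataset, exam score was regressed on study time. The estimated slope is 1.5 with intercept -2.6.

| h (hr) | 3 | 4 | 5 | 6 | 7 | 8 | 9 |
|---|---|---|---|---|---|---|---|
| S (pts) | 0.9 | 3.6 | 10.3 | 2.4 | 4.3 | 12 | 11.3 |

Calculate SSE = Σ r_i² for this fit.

h=3: Ŝ = -2.6 + 1.5·3 = 1.9; r = 0.9 − 1.9 = -1
h=4: Ŝ = -2.6 + 1.5·4 = 3.4; r = 3.6 − 3.4 = 0.2
h=5: Ŝ = -2.6 + 1.5·5 = 4.9; r = 10.3 − 4.9 = 5.4
h=6: Ŝ = -2.6 + 1.5·6 = 6.4; r = 2.4 − 6.4 = -4
h=7: Ŝ = -2.6 + 1.5·7 = 7.9; r = 4.3 − 7.9 = -3.6
h=8: Ŝ = -2.6 + 1.5·8 = 9.4; r = 12 − 9.4 = 2.6
h=9: Ŝ = -2.6 + 1.5·9 = 10.9; r = 11.3 − 10.9 = 0.4
SSE = 1 + 0.04 + 29.16 + 16 + 12.96 + 6.76 + 0.16 = 66.08

SSE = 66.08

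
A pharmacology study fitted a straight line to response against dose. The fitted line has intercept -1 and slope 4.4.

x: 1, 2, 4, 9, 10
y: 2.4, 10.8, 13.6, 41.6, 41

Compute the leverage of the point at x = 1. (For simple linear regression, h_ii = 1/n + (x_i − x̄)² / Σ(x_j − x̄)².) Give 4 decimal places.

h = 0.4641

x̄ = (1 + 2 + 4 + 9 + 10)/5 = 5.2
Σ(x − x̄)² = 17.64 + 10.24 + 1.44 + 14.44 + 23.04 = 66.8
h = 1/5 + (-4.2)²/66.8 = 0.2 + 0.264072 = 0.4641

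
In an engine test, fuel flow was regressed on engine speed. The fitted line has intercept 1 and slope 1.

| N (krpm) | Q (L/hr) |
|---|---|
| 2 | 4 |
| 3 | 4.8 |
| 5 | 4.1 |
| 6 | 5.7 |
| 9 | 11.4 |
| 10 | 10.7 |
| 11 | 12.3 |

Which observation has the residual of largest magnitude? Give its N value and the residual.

N = 5, r = -1.9

N=2: ŷ = 1 + 2 = 3; r = 4 − 3 = 1
N=3: ŷ = 1 + 3 = 4; r = 4.8 − 4 = 0.8
N=5: ŷ = 1 + 5 = 6; r = 4.1 − 6 = -1.9
N=6: ŷ = 1 + 6 = 7; r = 5.7 − 7 = -1.3
N=9: ŷ = 1 + 9 = 10; r = 11.4 − 10 = 1.4
N=10: ŷ = 1 + 10 = 11; r = 10.7 − 11 = -0.3
N=11: ŷ = 1 + 11 = 12; r = 12.3 − 12 = 0.3
Largest |r| is 1.9 at N = 5, residual -1.9.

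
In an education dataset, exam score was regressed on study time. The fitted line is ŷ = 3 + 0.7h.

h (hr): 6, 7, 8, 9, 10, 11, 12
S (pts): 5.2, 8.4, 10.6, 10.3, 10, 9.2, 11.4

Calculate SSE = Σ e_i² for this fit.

SSE = 11.5

h=6: ŷ = 3 + 0.7·6 = 7.2; e = 5.2 − 7.2 = -2
h=7: ŷ = 3 + 0.7·7 = 7.9; e = 8.4 − 7.9 = 0.5
h=8: ŷ = 3 + 0.7·8 = 8.6; e = 10.6 − 8.6 = 2
h=9: ŷ = 3 + 0.7·9 = 9.3; e = 10.3 − 9.3 = 1
h=10: ŷ = 3 + 0.7·10 = 10; e = 10 − 10 = 0
h=11: ŷ = 3 + 0.7·11 = 10.7; e = 9.2 − 10.7 = -1.5
h=12: ŷ = 3 + 0.7·12 = 11.4; e = 11.4 − 11.4 = 0
SSE = 4 + 0.25 + 4 + 1 + 0 + 2.25 + 0 = 11.5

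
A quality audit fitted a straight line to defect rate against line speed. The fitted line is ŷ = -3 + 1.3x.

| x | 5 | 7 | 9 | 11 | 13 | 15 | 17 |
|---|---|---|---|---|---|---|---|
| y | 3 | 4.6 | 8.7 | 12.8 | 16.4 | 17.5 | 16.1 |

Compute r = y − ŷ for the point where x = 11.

ŷ = -3 + 1.3·11 = 11.3
r = 12.8 − 11.3 = 1.5

r = 1.5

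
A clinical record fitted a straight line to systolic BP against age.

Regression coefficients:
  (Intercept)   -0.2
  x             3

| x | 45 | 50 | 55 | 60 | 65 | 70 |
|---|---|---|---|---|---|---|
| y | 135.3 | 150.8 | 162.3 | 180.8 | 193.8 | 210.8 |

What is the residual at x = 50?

ŷ = -0.2 + 3·50 = 149.8
r = 150.8 − 149.8 = 1

r = 1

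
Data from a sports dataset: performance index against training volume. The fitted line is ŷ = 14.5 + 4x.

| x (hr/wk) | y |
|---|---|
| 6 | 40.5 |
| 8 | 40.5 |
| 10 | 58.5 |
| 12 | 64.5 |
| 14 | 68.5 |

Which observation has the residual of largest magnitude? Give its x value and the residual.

x = 8, e = -6

x=6: ŷ = 14.5 + 4·6 = 38.5; e = 40.5 − 38.5 = 2
x=8: ŷ = 14.5 + 4·8 = 46.5; e = 40.5 − 46.5 = -6
x=10: ŷ = 14.5 + 4·10 = 54.5; e = 58.5 − 54.5 = 4
x=12: ŷ = 14.5 + 4·12 = 62.5; e = 64.5 − 62.5 = 2
x=14: ŷ = 14.5 + 4·14 = 70.5; e = 68.5 − 70.5 = -2
Largest |e| is 6 at x = 8, residual -6.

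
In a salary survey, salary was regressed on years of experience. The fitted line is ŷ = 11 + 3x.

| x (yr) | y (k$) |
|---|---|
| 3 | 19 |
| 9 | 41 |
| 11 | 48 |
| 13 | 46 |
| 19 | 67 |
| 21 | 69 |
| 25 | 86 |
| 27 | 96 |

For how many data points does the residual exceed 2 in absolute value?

x=3: ŷ = 11 + 3·3 = 20; e = 19 − 20 = -1
x=9: ŷ = 11 + 3·9 = 38; e = 41 − 38 = 3
x=11: ŷ = 11 + 3·11 = 44; e = 48 − 44 = 4
x=13: ŷ = 11 + 3·13 = 50; e = 46 − 50 = -4
x=19: ŷ = 11 + 3·19 = 68; e = 67 − 68 = -1
x=21: ŷ = 11 + 3·21 = 74; e = 69 − 74 = -5
x=25: ŷ = 11 + 3·25 = 86; e = 86 − 86 = 0
x=27: ŷ = 11 + 3·27 = 92; e = 96 − 92 = 4
|e| > 2: x=9 (|e|=3), x=11 (|e|=4), x=13 (|e|=4), x=21 (|e|=5), x=27 (|e|=4) → 5

5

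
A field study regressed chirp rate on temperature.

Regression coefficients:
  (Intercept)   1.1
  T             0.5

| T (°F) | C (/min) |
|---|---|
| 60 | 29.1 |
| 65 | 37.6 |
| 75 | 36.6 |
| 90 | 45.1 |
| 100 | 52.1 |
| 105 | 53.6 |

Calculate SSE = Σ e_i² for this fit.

T=60: ŷ = 1.1 + 0.5·60 = 31.1; e = 29.1 − 31.1 = -2
T=65: ŷ = 1.1 + 0.5·65 = 33.6; e = 37.6 − 33.6 = 4
T=75: ŷ = 1.1 + 0.5·75 = 38.6; e = 36.6 − 38.6 = -2
T=90: ŷ = 1.1 + 0.5·90 = 46.1; e = 45.1 − 46.1 = -1
T=100: ŷ = 1.1 + 0.5·100 = 51.1; e = 52.1 − 51.1 = 1
T=105: ŷ = 1.1 + 0.5·105 = 53.6; e = 53.6 − 53.6 = 0
SSE = 4 + 16 + 4 + 1 + 1 + 0 = 26

SSE = 26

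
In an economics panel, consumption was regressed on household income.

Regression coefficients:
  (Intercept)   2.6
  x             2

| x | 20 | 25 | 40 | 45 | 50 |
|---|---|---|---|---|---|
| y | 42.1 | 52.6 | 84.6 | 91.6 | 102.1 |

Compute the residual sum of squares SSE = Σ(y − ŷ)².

SSE = 5.5

x=20: ŷ = 2.6 + 2·20 = 42.6; e = 42.1 − 42.6 = -0.5
x=25: ŷ = 2.6 + 2·25 = 52.6; e = 52.6 − 52.6 = 0
x=40: ŷ = 2.6 + 2·40 = 82.6; e = 84.6 − 82.6 = 2
x=45: ŷ = 2.6 + 2·45 = 92.6; e = 91.6 − 92.6 = -1
x=50: ŷ = 2.6 + 2·50 = 102.6; e = 102.1 − 102.6 = -0.5
SSE = 0.25 + 0 + 4 + 1 + 0.25 = 5.5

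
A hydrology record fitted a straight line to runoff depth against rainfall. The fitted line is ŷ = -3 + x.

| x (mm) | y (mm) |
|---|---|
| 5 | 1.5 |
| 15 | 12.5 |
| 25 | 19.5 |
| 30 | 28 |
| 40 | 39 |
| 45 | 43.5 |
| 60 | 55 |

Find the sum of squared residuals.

x=5: ŷ = -3 + 5 = 2; e = 1.5 − 2 = -0.5
x=15: ŷ = -3 + 15 = 12; e = 12.5 − 12 = 0.5
x=25: ŷ = -3 + 25 = 22; e = 19.5 − 22 = -2.5
x=30: ŷ = -3 + 30 = 27; e = 28 − 27 = 1
x=40: ŷ = -3 + 40 = 37; e = 39 − 37 = 2
x=45: ŷ = -3 + 45 = 42; e = 43.5 − 42 = 1.5
x=60: ŷ = -3 + 60 = 57; e = 55 − 57 = -2
SSE = 0.25 + 0.25 + 6.25 + 1 + 4 + 2.25 + 4 = 18

SSE = 18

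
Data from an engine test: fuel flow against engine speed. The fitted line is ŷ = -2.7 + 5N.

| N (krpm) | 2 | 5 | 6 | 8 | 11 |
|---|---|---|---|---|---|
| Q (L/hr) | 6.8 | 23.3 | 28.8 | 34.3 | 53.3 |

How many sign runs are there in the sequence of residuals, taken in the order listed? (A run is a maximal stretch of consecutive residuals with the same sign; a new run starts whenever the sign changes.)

N=2: ŷ = -2.7 + 5·2 = 7.3; r = 6.8 − 7.3 = -0.5
N=5: ŷ = -2.7 + 5·5 = 22.3; r = 23.3 − 22.3 = 1
N=6: ŷ = -2.7 + 5·6 = 27.3; r = 28.8 − 27.3 = 1.5
N=8: ŷ = -2.7 + 5·8 = 37.3; r = 34.3 − 37.3 = -3
N=11: ŷ = -2.7 + 5·11 = 52.3; r = 53.3 − 52.3 = 1
Signs: − + + − +
Runs: −×1, +×2, −×1, +×1 → 4

4 runs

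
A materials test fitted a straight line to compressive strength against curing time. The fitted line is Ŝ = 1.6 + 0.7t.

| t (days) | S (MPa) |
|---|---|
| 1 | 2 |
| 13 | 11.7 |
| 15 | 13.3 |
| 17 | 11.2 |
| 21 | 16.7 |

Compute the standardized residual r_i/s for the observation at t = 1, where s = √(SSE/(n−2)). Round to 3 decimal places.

t=1: Ŝ = 1.6 + 0.7·1 = 2.3; r = 2 − 2.3 = -0.3
t=13: Ŝ = 1.6 + 0.7·13 = 10.7; r = 11.7 − 10.7 = 1
t=15: Ŝ = 1.6 + 0.7·15 = 12.1; r = 13.3 − 12.1 = 1.2
t=17: Ŝ = 1.6 + 0.7·17 = 13.5; r = 11.2 − 13.5 = -2.3
t=21: Ŝ = 1.6 + 0.7·21 = 16.3; r = 16.7 − 16.3 = 0.4
SSE = 0.09 + 1 + 1.44 + 5.29 + 0.16 = 7.98
s = √(7.98/3) = 1.63095
r/s = -0.3 / 1.63095 = -0.184

-0.184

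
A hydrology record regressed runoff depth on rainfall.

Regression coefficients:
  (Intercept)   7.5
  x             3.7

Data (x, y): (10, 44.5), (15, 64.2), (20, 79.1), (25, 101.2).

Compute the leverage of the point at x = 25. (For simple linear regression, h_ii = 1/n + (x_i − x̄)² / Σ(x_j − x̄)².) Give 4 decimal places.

h = 0.7000

x̄ = (10 + 15 + 20 + 25)/4 = 17.5
Σ(x − x̄)² = 56.25 + 6.25 + 6.25 + 56.25 = 125
h = 1/4 + (7.5)²/125 = 0.25 + 0.45 = 0.7000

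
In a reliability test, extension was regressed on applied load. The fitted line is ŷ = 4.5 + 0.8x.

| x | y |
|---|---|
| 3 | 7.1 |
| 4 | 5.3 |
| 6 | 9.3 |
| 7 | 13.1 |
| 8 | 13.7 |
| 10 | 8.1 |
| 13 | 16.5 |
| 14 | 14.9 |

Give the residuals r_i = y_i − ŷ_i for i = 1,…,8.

x=3: ŷ = 4.5 + 0.8·3 = 6.9; r = 7.1 − 6.9 = 0.2
x=4: ŷ = 4.5 + 0.8·4 = 7.7; r = 5.3 − 7.7 = -2.4
x=6: ŷ = 4.5 + 0.8·6 = 9.3; r = 9.3 − 9.3 = 0
x=7: ŷ = 4.5 + 0.8·7 = 10.1; r = 13.1 − 10.1 = 3
x=8: ŷ = 4.5 + 0.8·8 = 10.9; r = 13.7 − 10.9 = 2.8
x=10: ŷ = 4.5 + 0.8·10 = 12.5; r = 8.1 − 12.5 = -4.4
x=13: ŷ = 4.5 + 0.8·13 = 14.9; r = 16.5 − 14.9 = 1.6
x=14: ŷ = 4.5 + 0.8·14 = 15.7; r = 14.9 − 15.7 = -0.8

0.2, -2.4, 0, 3, 2.8, -4.4, 1.6, -0.8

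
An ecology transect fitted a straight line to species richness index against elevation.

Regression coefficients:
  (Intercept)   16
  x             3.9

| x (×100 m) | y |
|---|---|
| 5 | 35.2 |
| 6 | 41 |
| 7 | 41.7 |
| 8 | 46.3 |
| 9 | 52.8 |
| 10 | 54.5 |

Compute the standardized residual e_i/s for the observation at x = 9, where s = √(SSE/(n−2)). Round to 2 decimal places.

x=5: ŷ = 16 + 3.9·5 = 35.5; e = 35.2 − 35.5 = -0.3
x=6: ŷ = 16 + 3.9·6 = 39.4; e = 41 − 39.4 = 1.6
x=7: ŷ = 16 + 3.9·7 = 43.3; e = 41.7 − 43.3 = -1.6
x=8: ŷ = 16 + 3.9·8 = 47.2; e = 46.3 − 47.2 = -0.9
x=9: ŷ = 16 + 3.9·9 = 51.1; e = 52.8 − 51.1 = 1.7
x=10: ŷ = 16 + 3.9·10 = 55; e = 54.5 − 55 = -0.5
SSE = 0.09 + 2.56 + 2.56 + 0.81 + 2.89 + 0.25 = 9.16
s = √(9.16/4) = 1.51327
e/s = 1.7 / 1.51327 = 1.12

1.12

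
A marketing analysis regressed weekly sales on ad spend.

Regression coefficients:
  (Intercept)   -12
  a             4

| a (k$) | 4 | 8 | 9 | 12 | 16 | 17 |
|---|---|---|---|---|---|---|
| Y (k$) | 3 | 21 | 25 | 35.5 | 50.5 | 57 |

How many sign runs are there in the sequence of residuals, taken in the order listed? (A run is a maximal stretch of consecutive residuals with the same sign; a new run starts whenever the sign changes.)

a=4: Ŷ = -12 + 4·4 = 4; e = 3 − 4 = -1
a=8: Ŷ = -12 + 4·8 = 20; e = 21 − 20 = 1
a=9: Ŷ = -12 + 4·9 = 24; e = 25 − 24 = 1
a=12: Ŷ = -12 + 4·12 = 36; e = 35.5 − 36 = -0.5
a=16: Ŷ = -12 + 4·16 = 52; e = 50.5 − 52 = -1.5
a=17: Ŷ = -12 + 4·17 = 56; e = 57 − 56 = 1
Signs: − + + − − +
Runs: −×1, +×2, −×2, +×1 → 4

4 runs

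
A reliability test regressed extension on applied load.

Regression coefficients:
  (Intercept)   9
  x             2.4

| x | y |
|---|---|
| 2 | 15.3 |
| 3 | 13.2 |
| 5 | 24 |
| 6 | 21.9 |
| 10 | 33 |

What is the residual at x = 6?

r = -1.5

ŷ = 9 + 2.4·6 = 23.4
r = 21.9 − 23.4 = -1.5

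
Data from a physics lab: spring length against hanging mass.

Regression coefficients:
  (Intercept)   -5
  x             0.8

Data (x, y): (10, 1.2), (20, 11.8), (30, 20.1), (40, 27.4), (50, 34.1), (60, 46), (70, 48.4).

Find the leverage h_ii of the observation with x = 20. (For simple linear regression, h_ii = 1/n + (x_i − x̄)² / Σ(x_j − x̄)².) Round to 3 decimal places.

x̄ = (10 + 20 + 30 + 40 + 50 + 60 + 70)/7 = 40
Σ(x − x̄)² = 900 + 400 + 100 + 0 + 100 + 400 + 900 = 2800
h = 1/7 + (-20)²/2800 = 0.142857 + 0.142857 = 0.286

h = 0.286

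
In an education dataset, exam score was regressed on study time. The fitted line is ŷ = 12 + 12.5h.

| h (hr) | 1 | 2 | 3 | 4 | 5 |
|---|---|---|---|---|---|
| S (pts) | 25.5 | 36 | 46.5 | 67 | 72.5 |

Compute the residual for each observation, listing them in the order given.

1, -1, -3, 5, -2

h=1: ŷ = 12 + 12.5·1 = 24.5; r = 25.5 − 24.5 = 1
h=2: ŷ = 12 + 12.5·2 = 37; r = 36 − 37 = -1
h=3: ŷ = 12 + 12.5·3 = 49.5; r = 46.5 − 49.5 = -3
h=4: ŷ = 12 + 12.5·4 = 62; r = 67 − 62 = 5
h=5: ŷ = 12 + 12.5·5 = 74.5; r = 72.5 − 74.5 = -2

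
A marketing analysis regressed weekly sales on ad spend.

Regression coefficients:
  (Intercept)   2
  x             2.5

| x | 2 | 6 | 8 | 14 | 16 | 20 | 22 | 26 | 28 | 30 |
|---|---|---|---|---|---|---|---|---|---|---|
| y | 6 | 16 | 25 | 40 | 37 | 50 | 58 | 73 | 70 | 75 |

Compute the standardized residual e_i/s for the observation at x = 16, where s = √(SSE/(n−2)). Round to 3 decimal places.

x=2: ŷ = 2 + 2.5·2 = 7; e = 6 − 7 = -1
x=6: ŷ = 2 + 2.5·6 = 17; e = 16 − 17 = -1
x=8: ŷ = 2 + 2.5·8 = 22; e = 25 − 22 = 3
x=14: ŷ = 2 + 2.5·14 = 37; e = 40 − 37 = 3
x=16: ŷ = 2 + 2.5·16 = 42; e = 37 − 42 = -5
x=20: ŷ = 2 + 2.5·20 = 52; e = 50 − 52 = -2
x=22: ŷ = 2 + 2.5·22 = 57; e = 58 − 57 = 1
x=26: ŷ = 2 + 2.5·26 = 67; e = 73 − 67 = 6
x=28: ŷ = 2 + 2.5·28 = 72; e = 70 − 72 = -2
x=30: ŷ = 2 + 2.5·30 = 77; e = 75 − 77 = -2
SSE = 1 + 1 + 9 + 9 + 25 + 4 + 1 + 36 + 4 + 4 = 94
s = √(94/8) = 3.42783
e/s = -5 / 3.42783 = -1.459

-1.459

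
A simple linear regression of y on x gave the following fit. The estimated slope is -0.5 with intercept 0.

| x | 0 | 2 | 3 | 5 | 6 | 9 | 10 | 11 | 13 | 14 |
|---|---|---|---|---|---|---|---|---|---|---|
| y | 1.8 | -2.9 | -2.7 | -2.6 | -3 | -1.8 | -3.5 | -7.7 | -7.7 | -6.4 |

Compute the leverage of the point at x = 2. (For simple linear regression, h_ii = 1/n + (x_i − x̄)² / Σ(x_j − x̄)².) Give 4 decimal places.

h = 0.2350

x̄ = (0 + 2 + 3 + 5 + 6 + 9 + 10 + 11 + 13 + 14)/10 = 7.3
Σ(x − x̄)² = 53.29 + 28.09 + 18.49 + 5.29 + 1.69 + 2.89 + 7.29 + 13.69 + 32.49 + 44.89 = 208.1
h = 1/10 + (-5.3)²/208.1 = 0.1 + 0.134983 = 0.2350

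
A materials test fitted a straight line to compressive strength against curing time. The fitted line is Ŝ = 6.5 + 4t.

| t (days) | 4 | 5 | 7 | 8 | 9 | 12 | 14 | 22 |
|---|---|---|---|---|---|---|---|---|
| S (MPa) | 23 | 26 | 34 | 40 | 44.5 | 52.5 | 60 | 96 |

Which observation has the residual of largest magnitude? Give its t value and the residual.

t = 14, r = -2.5

t=4: Ŝ = 6.5 + 4·4 = 22.5; r = 23 − 22.5 = 0.5
t=5: Ŝ = 6.5 + 4·5 = 26.5; r = 26 − 26.5 = -0.5
t=7: Ŝ = 6.5 + 4·7 = 34.5; r = 34 − 34.5 = -0.5
t=8: Ŝ = 6.5 + 4·8 = 38.5; r = 40 − 38.5 = 1.5
t=9: Ŝ = 6.5 + 4·9 = 42.5; r = 44.5 − 42.5 = 2
t=12: Ŝ = 6.5 + 4·12 = 54.5; r = 52.5 − 54.5 = -2
t=14: Ŝ = 6.5 + 4·14 = 62.5; r = 60 − 62.5 = -2.5
t=22: Ŝ = 6.5 + 4·22 = 94.5; r = 96 − 94.5 = 1.5
Largest |r| is 2.5 at t = 14, residual -2.5.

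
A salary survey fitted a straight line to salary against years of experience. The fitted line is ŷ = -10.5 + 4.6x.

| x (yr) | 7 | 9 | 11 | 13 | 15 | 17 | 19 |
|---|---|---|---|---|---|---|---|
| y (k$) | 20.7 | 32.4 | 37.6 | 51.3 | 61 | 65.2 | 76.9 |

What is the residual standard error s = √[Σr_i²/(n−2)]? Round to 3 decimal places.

x=7: ŷ = -10.5 + 4.6·7 = 21.7; r = 20.7 − 21.7 = -1
x=9: ŷ = -10.5 + 4.6·9 = 30.9; r = 32.4 − 30.9 = 1.5
x=11: ŷ = -10.5 + 4.6·11 = 40.1; r = 37.6 − 40.1 = -2.5
x=13: ŷ = -10.5 + 4.6·13 = 49.3; r = 51.3 − 49.3 = 2
x=15: ŷ = -10.5 + 4.6·15 = 58.5; r = 61 − 58.5 = 2.5
x=17: ŷ = -10.5 + 4.6·17 = 67.7; r = 65.2 − 67.7 = -2.5
x=19: ŷ = -10.5 + 4.6·19 = 76.9; r = 76.9 − 76.9 = 0
SSE = 1 + 2.25 + 6.25 + 4 + 6.25 + 6.25 + 0 = 26
s = √(26/5) = √5.2 ≈ 2.280

s = 2.280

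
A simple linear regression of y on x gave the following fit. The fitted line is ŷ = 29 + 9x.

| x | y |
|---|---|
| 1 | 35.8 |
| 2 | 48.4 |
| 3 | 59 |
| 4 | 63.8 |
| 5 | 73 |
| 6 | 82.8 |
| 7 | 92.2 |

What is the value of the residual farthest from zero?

x=1: ŷ = 29 + 9·1 = 38; e = 35.8 − 38 = -2.2
x=2: ŷ = 29 + 9·2 = 47; e = 48.4 − 47 = 1.4
x=3: ŷ = 29 + 9·3 = 56; e = 59 − 56 = 3
x=4: ŷ = 29 + 9·4 = 65; e = 63.8 − 65 = -1.2
x=5: ŷ = 29 + 9·5 = 74; e = 73 − 74 = -1
x=6: ŷ = 29 + 9·6 = 83; e = 82.8 − 83 = -0.2
x=7: ŷ = 29 + 9·7 = 92; e = 92.2 − 92 = 0.2
Largest |e| is 3 at x = 3, residual 3.

e = 3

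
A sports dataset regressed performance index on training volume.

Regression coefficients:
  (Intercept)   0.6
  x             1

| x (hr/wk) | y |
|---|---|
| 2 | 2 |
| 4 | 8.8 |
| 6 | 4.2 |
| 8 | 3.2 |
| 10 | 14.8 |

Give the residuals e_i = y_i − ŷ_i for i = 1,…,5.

-0.6, 4.2, -2.4, -5.4, 4.2

x=2: ŷ = 0.6 + 2 = 2.6; e = 2 − 2.6 = -0.6
x=4: ŷ = 0.6 + 4 = 4.6; e = 8.8 − 4.6 = 4.2
x=6: ŷ = 0.6 + 6 = 6.6; e = 4.2 − 6.6 = -2.4
x=8: ŷ = 0.6 + 8 = 8.6; e = 3.2 − 8.6 = -5.4
x=10: ŷ = 0.6 + 10 = 10.6; e = 14.8 − 10.6 = 4.2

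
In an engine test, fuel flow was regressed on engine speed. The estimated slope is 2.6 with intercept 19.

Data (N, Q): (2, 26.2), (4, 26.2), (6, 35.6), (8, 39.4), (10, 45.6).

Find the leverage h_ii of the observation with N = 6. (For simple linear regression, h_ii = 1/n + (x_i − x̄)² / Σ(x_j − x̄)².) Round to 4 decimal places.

N̄ = (2 + 4 + 6 + 8 + 10)/5 = 6
Σ(N − N̄)² = 16 + 4 + 0 + 4 + 16 = 40
h = 1/5 + (0)²/40 = 0.2 + 0 = 0.2000

h = 0.2000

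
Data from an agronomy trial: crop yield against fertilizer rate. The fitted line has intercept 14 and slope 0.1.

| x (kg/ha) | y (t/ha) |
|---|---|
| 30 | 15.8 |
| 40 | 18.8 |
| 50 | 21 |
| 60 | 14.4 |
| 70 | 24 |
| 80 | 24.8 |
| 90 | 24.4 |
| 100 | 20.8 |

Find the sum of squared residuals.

x=30: ŷ = 14 + 0.1·30 = 17; e = 15.8 − 17 = -1.2
x=40: ŷ = 14 + 0.1·40 = 18; e = 18.8 − 18 = 0.8
x=50: ŷ = 14 + 0.1·50 = 19; e = 21 − 19 = 2
x=60: ŷ = 14 + 0.1·60 = 20; e = 14.4 − 20 = -5.6
x=70: ŷ = 14 + 0.1·70 = 21; e = 24 − 21 = 3
x=80: ŷ = 14 + 0.1·80 = 22; e = 24.8 − 22 = 2.8
x=90: ŷ = 14 + 0.1·90 = 23; e = 24.4 − 23 = 1.4
x=100: ŷ = 14 + 0.1·100 = 24; e = 20.8 − 24 = -3.2
SSE = 1.44 + 0.64 + 4 + 31.36 + 9 + 7.84 + 1.96 + 10.24 = 66.48

SSE = 66.48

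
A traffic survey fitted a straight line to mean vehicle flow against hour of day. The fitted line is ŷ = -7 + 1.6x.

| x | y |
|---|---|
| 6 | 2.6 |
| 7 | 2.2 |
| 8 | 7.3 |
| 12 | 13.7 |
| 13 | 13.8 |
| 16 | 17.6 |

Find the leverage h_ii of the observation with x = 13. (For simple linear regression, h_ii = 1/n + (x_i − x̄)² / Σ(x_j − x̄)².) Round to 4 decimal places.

x̄ = (6 + 7 + 8 + 12 + 13 + 16)/6 = 10.3333
Σ(x − x̄)² = 18.7778 + 11.1111 + 5.44444 + 2.77778 + 7.11111 + 32.1111 = 77.3333
h = 1/6 + (2.66667)²/77.3333 = 0.166667 + 0.091954 = 0.2586

h = 0.2586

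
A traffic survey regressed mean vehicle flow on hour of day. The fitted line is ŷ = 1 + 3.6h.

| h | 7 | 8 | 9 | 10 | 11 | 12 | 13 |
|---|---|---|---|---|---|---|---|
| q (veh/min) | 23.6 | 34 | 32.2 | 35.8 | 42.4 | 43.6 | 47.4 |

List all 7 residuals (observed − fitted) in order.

-2.6, 4.2, -1.2, -1.2, 1.8, -0.6, -0.4

h=7: ŷ = 1 + 3.6·7 = 26.2; r = 23.6 − 26.2 = -2.6
h=8: ŷ = 1 + 3.6·8 = 29.8; r = 34 − 29.8 = 4.2
h=9: ŷ = 1 + 3.6·9 = 33.4; r = 32.2 − 33.4 = -1.2
h=10: ŷ = 1 + 3.6·10 = 37; r = 35.8 − 37 = -1.2
h=11: ŷ = 1 + 3.6·11 = 40.6; r = 42.4 − 40.6 = 1.8
h=12: ŷ = 1 + 3.6·12 = 44.2; r = 43.6 − 44.2 = -0.6
h=13: ŷ = 1 + 3.6·13 = 47.8; r = 47.4 − 47.8 = -0.4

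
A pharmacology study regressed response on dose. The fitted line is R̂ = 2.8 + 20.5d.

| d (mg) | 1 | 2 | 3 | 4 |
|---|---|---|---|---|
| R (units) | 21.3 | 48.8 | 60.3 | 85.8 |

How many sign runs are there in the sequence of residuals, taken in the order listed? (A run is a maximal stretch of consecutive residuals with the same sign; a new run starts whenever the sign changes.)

d=1: R̂ = 2.8 + 20.5·1 = 23.3; e = 21.3 − 23.3 = -2
d=2: R̂ = 2.8 + 20.5·2 = 43.8; e = 48.8 − 43.8 = 5
d=3: R̂ = 2.8 + 20.5·3 = 64.3; e = 60.3 − 64.3 = -4
d=4: R̂ = 2.8 + 20.5·4 = 84.8; e = 85.8 − 84.8 = 1
Signs: − + − +
Runs: −×1, +×1, −×1, +×1 → 4

4 runs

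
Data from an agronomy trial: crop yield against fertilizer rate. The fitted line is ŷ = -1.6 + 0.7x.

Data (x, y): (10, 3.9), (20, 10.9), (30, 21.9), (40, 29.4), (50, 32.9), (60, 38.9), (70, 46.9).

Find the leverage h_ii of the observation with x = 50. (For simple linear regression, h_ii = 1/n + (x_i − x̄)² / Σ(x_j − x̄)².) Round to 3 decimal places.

h = 0.179

x̄ = (10 + 20 + 30 + 40 + 50 + 60 + 70)/7 = 40
Σ(x − x̄)² = 900 + 400 + 100 + 0 + 100 + 400 + 900 = 2800
h = 1/7 + (10)²/2800 = 0.142857 + 0.0357143 = 0.179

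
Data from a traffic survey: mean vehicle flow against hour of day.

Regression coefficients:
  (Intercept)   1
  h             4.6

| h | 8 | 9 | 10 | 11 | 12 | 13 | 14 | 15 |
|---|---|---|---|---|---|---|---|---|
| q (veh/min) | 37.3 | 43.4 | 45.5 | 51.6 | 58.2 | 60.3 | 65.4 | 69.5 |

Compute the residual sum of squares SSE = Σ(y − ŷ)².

SSE = 8

h=8: q̂ = 1 + 4.6·8 = 37.8; e = 37.3 − 37.8 = -0.5
h=9: q̂ = 1 + 4.6·9 = 42.4; e = 43.4 − 42.4 = 1
h=10: q̂ = 1 + 4.6·10 = 47; e = 45.5 − 47 = -1.5
h=11: q̂ = 1 + 4.6·11 = 51.6; e = 51.6 − 51.6 = 0
h=12: q̂ = 1 + 4.6·12 = 56.2; e = 58.2 − 56.2 = 2
h=13: q̂ = 1 + 4.6·13 = 60.8; e = 60.3 − 60.8 = -0.5
h=14: q̂ = 1 + 4.6·14 = 65.4; e = 65.4 − 65.4 = 0
h=15: q̂ = 1 + 4.6·15 = 70; e = 69.5 − 70 = -0.5
SSE = 0.25 + 1 + 2.25 + 0 + 4 + 0.25 + 0 + 0.25 = 8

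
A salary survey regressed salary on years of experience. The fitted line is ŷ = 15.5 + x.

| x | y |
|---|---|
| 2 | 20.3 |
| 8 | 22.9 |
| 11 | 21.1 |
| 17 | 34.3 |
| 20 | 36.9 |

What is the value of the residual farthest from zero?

e = -5.4

x=2: ŷ = 15.5 + 2 = 17.5; e = 20.3 − 17.5 = 2.8
x=8: ŷ = 15.5 + 8 = 23.5; e = 22.9 − 23.5 = -0.6
x=11: ŷ = 15.5 + 11 = 26.5; e = 21.1 − 26.5 = -5.4
x=17: ŷ = 15.5 + 17 = 32.5; e = 34.3 − 32.5 = 1.8
x=20: ŷ = 15.5 + 20 = 35.5; e = 36.9 − 35.5 = 1.4
Largest |e| is 5.4 at x = 11, residual -5.4.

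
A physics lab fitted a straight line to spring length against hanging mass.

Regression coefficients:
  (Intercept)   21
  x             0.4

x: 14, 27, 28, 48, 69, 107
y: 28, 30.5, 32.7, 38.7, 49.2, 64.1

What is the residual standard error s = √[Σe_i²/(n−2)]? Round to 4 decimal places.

x=14: ŷ = 21 + 0.4·14 = 26.6; e = 28 − 26.6 = 1.4
x=27: ŷ = 21 + 0.4·27 = 31.8; e = 30.5 − 31.8 = -1.3
x=28: ŷ = 21 + 0.4·28 = 32.2; e = 32.7 − 32.2 = 0.5
x=48: ŷ = 21 + 0.4·48 = 40.2; e = 38.7 − 40.2 = -1.5
x=69: ŷ = 21 + 0.4·69 = 48.6; e = 49.2 − 48.6 = 0.6
x=107: ŷ = 21 + 0.4·107 = 63.8; e = 64.1 − 63.8 = 0.3
SSE = 1.96 + 1.69 + 0.25 + 2.25 + 0.36 + 0.09 = 6.6
s = √(6.6/4) = √1.65 ≈ 1.2845

s = 1.2845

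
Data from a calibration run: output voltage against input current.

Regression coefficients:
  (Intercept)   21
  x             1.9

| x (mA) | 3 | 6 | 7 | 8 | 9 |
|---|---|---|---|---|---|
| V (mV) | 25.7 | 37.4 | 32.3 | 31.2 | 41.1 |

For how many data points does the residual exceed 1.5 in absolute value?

x=3: ŷ = 21 + 1.9·3 = 26.7; e = 25.7 − 26.7 = -1
x=6: ŷ = 21 + 1.9·6 = 32.4; e = 37.4 − 32.4 = 5
x=7: ŷ = 21 + 1.9·7 = 34.3; e = 32.3 − 34.3 = -2
x=8: ŷ = 21 + 1.9·8 = 36.2; e = 31.2 − 36.2 = -5
x=9: ŷ = 21 + 1.9·9 = 38.1; e = 41.1 − 38.1 = 3
|e| > 1.5: x=6 (|e|=5), x=7 (|e|=2), x=8 (|e|=5), x=9 (|e|=3) → 4

4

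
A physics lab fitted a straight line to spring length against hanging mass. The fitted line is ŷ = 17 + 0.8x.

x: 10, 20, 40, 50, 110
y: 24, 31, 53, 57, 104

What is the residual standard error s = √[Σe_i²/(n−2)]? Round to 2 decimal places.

x=10: ŷ = 17 + 0.8·10 = 25; e = 24 − 25 = -1
x=20: ŷ = 17 + 0.8·20 = 33; e = 31 − 33 = -2
x=40: ŷ = 17 + 0.8·40 = 49; e = 53 − 49 = 4
x=50: ŷ = 17 + 0.8·50 = 57; e = 57 − 57 = 0
x=110: ŷ = 17 + 0.8·110 = 105; e = 104 − 105 = -1
SSE = 1 + 4 + 16 + 0 + 1 = 22
s = √(22/3) = √7.33333 ≈ 2.71

s = 2.71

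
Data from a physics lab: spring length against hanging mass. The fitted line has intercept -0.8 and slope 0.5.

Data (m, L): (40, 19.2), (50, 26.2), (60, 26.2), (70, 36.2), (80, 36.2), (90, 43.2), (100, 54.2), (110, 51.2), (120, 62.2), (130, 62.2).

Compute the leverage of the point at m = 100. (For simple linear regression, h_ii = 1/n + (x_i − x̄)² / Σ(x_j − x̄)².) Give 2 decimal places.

m̄ = (40 + 50 + 60 + 70 + 80 + 90 + 100 + 110 + 120 + 130)/10 = 85
Σ(m − m̄)² = 2025 + 1225 + 625 + 225 + 25 + 25 + 225 + 625 + 1225 + 2025 = 8250
h = 1/10 + (15)²/8250 = 0.1 + 0.0272727 = 0.13

h = 0.13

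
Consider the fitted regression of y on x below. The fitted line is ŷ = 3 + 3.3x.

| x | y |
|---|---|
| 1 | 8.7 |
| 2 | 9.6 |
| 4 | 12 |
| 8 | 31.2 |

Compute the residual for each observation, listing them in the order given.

2.4, 0, -4.2, 1.8

x=1: ŷ = 3 + 3.3·1 = 6.3; e = 8.7 − 6.3 = 2.4
x=2: ŷ = 3 + 3.3·2 = 9.6; e = 9.6 − 9.6 = 0
x=4: ŷ = 3 + 3.3·4 = 16.2; e = 12 − 16.2 = -4.2
x=8: ŷ = 3 + 3.3·8 = 29.4; e = 31.2 − 29.4 = 1.8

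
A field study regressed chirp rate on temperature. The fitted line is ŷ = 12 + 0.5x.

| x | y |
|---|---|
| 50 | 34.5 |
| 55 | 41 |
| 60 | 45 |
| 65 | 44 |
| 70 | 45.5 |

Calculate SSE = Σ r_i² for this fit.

x=50: ŷ = 12 + 0.5·50 = 37; r = 34.5 − 37 = -2.5
x=55: ŷ = 12 + 0.5·55 = 39.5; r = 41 − 39.5 = 1.5
x=60: ŷ = 12 + 0.5·60 = 42; r = 45 − 42 = 3
x=65: ŷ = 12 + 0.5·65 = 44.5; r = 44 − 44.5 = -0.5
x=70: ŷ = 12 + 0.5·70 = 47; r = 45.5 − 47 = -1.5
SSE = 6.25 + 2.25 + 9 + 0.25 + 2.25 = 20

SSE = 20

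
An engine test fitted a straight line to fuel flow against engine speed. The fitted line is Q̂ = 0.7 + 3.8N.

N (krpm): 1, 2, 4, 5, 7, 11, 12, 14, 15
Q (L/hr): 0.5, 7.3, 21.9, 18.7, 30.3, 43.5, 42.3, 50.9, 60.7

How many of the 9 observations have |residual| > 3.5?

N=1: Q̂ = 0.7 + 3.8·1 = 4.5; r = 0.5 − 4.5 = -4
N=2: Q̂ = 0.7 + 3.8·2 = 8.3; r = 7.3 − 8.3 = -1
N=4: Q̂ = 0.7 + 3.8·4 = 15.9; r = 21.9 − 15.9 = 6
N=5: Q̂ = 0.7 + 3.8·5 = 19.7; r = 18.7 − 19.7 = -1
N=7: Q̂ = 0.7 + 3.8·7 = 27.3; r = 30.3 − 27.3 = 3
N=11: Q̂ = 0.7 + 3.8·11 = 42.5; r = 43.5 − 42.5 = 1
N=12: Q̂ = 0.7 + 3.8·12 = 46.3; r = 42.3 − 46.3 = -4
N=14: Q̂ = 0.7 + 3.8·14 = 53.9; r = 50.9 − 53.9 = -3
N=15: Q̂ = 0.7 + 3.8·15 = 57.7; r = 60.7 − 57.7 = 3
|r| > 3.5: N=1 (|r|=4), N=4 (|r|=6), N=12 (|r|=4) → 3

3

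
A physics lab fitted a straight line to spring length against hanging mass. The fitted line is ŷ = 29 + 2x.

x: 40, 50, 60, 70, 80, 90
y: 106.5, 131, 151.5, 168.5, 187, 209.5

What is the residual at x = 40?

ŷ = 29 + 2·40 = 109
e = 106.5 − 109 = -2.5

e = -2.5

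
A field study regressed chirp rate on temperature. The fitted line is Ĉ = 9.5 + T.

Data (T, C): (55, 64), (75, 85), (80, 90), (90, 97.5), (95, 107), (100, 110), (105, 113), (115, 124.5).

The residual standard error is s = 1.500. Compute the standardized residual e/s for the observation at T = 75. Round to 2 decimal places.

0.33

Ĉ = 9.5 + 75 = 84.5
e = 85 − 84.5 = 0.5
e/s = 0.5 / 1.500 = 0.33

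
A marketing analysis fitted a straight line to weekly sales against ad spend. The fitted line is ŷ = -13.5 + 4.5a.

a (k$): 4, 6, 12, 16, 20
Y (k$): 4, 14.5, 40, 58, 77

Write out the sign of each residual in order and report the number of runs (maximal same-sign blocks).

a=4: ŷ = -13.5 + 4.5·4 = 4.5; r = 4 − 4.5 = -0.5
a=6: ŷ = -13.5 + 4.5·6 = 13.5; r = 14.5 − 13.5 = 1
a=12: ŷ = -13.5 + 4.5·12 = 40.5; r = 40 − 40.5 = -0.5
a=16: ŷ = -13.5 + 4.5·16 = 58.5; r = 58 − 58.5 = -0.5
a=20: ŷ = -13.5 + 4.5·20 = 76.5; r = 77 − 76.5 = 0.5
Signs: − + − − +
Runs: −×1, +×1, −×2, +×1 → 4

4 runs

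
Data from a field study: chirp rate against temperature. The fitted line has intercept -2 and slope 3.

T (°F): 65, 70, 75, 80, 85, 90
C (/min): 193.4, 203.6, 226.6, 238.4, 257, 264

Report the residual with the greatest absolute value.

r = -4.4

T=65: ŷ = -2 + 3·65 = 193; r = 193.4 − 193 = 0.4
T=70: ŷ = -2 + 3·70 = 208; r = 203.6 − 208 = -4.4
T=75: ŷ = -2 + 3·75 = 223; r = 226.6 − 223 = 3.6
T=80: ŷ = -2 + 3·80 = 238; r = 238.4 − 238 = 0.4
T=85: ŷ = -2 + 3·85 = 253; r = 257 − 253 = 4
T=90: ŷ = -2 + 3·90 = 268; r = 264 − 268 = -4
Largest |r| is 4.4 at T = 70, residual -4.4.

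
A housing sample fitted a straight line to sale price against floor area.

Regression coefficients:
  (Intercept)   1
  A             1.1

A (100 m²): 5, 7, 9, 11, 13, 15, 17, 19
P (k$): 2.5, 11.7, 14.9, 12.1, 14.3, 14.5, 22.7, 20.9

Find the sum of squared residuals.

SSE = 62

A=5: P̂ = 1 + 1.1·5 = 6.5; e = 2.5 − 6.5 = -4
A=7: P̂ = 1 + 1.1·7 = 8.7; e = 11.7 − 8.7 = 3
A=9: P̂ = 1 + 1.1·9 = 10.9; e = 14.9 − 10.9 = 4
A=11: P̂ = 1 + 1.1·11 = 13.1; e = 12.1 − 13.1 = -1
A=13: P̂ = 1 + 1.1·13 = 15.3; e = 14.3 − 15.3 = -1
A=15: P̂ = 1 + 1.1·15 = 17.5; e = 14.5 − 17.5 = -3
A=17: P̂ = 1 + 1.1·17 = 19.7; e = 22.7 − 19.7 = 3
A=19: P̂ = 1 + 1.1·19 = 21.9; e = 20.9 − 21.9 = -1
SSE = 16 + 9 + 16 + 1 + 1 + 9 + 9 + 1 = 62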